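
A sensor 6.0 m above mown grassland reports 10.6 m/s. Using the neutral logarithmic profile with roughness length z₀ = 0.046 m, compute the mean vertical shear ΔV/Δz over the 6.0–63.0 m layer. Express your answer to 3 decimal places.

0.090 m/s/m

Log law: V₂ = V₁ · ln(z₂/z₀)/ln(z₁/z₀) = 10.6 × 7.2222/4.8709 = 15.7171 m/s
ΔV/Δz = (15.7171 − 10.6)/(63.0 − 6.0) = 5.1171/57.0000 = 0.08977 m/s/m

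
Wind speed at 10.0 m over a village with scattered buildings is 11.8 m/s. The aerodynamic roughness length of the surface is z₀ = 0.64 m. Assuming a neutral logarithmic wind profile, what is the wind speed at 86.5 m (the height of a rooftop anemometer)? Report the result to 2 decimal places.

21.06 m/s

Log law: V(z) ∝ ln(z/z₀), so V₂/V₁ = ln(z₂/z₀) / ln(z₁/z₀).
ln(86.5/0.64) = 4.9064, ln(10.0/0.64) = 2.7489
V₂ = 11.8 × 4.9064/2.7489 = 11.8 × 1.7849 = 21.0617 m/s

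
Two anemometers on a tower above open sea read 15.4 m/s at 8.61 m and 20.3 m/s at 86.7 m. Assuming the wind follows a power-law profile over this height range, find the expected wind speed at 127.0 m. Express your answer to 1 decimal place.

21.2 m/s

First find α: α = ln(V₂/V₁)/ln(z₂/z₁) = ln(20.3/15.4)/ln(86.7/8.61) = 0.27625/2.30953 = 0.1196
Extrapolate from 86.7 m to 127.0 m: V₃ = 20.3 × (127.0/86.7)^0.1196 = 20.3 × 1.0467 = 21.2484 m/s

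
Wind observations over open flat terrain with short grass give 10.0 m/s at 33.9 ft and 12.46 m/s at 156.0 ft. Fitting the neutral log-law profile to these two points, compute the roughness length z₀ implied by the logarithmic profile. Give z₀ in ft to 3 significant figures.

z₀ ≈ 0.0685 ft

Log law: V(z) ∝ ln(z/z₀). With r = V₁/V₂ = 10.0/12.46 = 0.80257,
r · ln(z₂/z₀) = ln(z₁/z₀) ⇒ ln z₀ = (ln z₁ − r·ln z₂)/(1 − r)
ln z₀ = (3.52342 − 0.80257×5.04986) / 0.19743 = -2.6816
z₀ = exp(-2.6816) = 0.06845 ft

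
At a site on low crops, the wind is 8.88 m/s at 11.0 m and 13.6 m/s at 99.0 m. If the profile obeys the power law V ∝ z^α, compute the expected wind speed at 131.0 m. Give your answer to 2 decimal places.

14.36 m/s

First find α: α = ln(V₂/V₁)/ln(z₂/z₁) = ln(13.6/8.88)/ln(99.0/11.0) = 0.42627/2.19722 = 0.1940
Extrapolate from 99.0 m to 131.0 m: V₃ = 13.6 × (131.0/99.0)^0.1940 = 13.6 × 1.0558 = 14.3594 m/s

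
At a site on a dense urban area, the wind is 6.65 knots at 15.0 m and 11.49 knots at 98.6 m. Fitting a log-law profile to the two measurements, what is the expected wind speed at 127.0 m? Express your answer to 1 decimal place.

Log law: V ∝ ln(z/z₀). From the pair, with r = V₁/V₂ = 0.57876,
ln z₀ = (ln z₁ − r·ln z₂)/(1 − r) = (2.7081 − 0.57876×4.5911)/0.42124 = 0.1208 → z₀ = 1.128 m
V₃ = V₁ · ln(z₃/z₀)/ln(z₁/z₀) = 6.65 × 4.7233/2.5872 = 12.1406 knots

12.1 knots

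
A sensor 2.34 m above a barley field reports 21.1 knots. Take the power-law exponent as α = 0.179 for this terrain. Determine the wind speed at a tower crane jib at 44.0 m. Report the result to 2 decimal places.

Power-law profile: V₂ = V₁ · (z₂/z₁)^α
V₂ = 21.1 × (44.0/2.34)^0.179 = 21.1 × (18.8034)^0.179
    = 21.1 × 1.6908 = 35.6756 knots

35.68 knots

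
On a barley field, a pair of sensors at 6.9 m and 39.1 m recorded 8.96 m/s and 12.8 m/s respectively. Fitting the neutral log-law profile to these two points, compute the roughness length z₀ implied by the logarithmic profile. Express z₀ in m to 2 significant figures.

Log law: V(z) ∝ ln(z/z₀). With r = V₁/V₂ = 8.96/12.8 = 0.70000,
r · ln(z₂/z₀) = ln(z₁/z₀) ⇒ ln z₀ = (ln z₁ − r·ln z₂)/(1 − r)
ln z₀ = (1.93152 − 0.70000×3.66612) / 0.30000 = -2.1159
z₀ = exp(-2.1159) = 0.1205 m

z₀ ≈ 0.12 m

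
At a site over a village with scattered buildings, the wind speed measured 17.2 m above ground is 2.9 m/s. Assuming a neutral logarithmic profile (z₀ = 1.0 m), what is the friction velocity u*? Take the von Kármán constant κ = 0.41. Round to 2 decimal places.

Log law: V(z) = (u*/κ) · ln(z/z₀) ⇒ u* = κ · V / ln(z/z₀)
u* = 0.41 × 2.9 / ln(17.2/1.0) = 0.41 × 2.9 / 2.8449
   = 1.1890 / 2.8449 = 0.4179 m/s

u* ≈ 0.42 m/s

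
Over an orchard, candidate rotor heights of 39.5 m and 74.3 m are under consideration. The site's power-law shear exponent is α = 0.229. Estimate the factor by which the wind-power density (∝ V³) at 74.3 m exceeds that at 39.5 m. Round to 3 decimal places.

Speed ratio: V_B/V_A = (z_B/z_A)^α = (74.3/39.5)^0.229 = (1.8810)^0.229 = 1.15567
Power-density ratio: P_B/P_A = (V_B/V_A)³ = (1.15567)³ = 1.54350

1.544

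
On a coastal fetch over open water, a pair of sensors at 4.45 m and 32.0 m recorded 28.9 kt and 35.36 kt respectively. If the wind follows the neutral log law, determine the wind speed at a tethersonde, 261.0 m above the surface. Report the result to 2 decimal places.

Log law: V ∝ ln(z/z₀). From the pair, with r = V₁/V₂ = 0.81731,
ln z₀ = (ln z₁ − r·ln z₂)/(1 − r) = (1.4929 − 0.81731×3.4657)/0.18269 = -7.3329 → z₀ = 0.0006537 m
V₃ = V₁ · ln(z₃/z₀)/ln(z₁/z₀) = 28.9 × 12.8974/8.8258 = 42.2324 kt

42.23 kt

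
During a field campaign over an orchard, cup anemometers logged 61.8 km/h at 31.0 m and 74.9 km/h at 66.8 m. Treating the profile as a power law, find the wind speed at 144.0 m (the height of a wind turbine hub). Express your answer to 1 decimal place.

90.8 km/h

First find α: α = ln(V₂/V₁)/ln(z₂/z₁) = ln(74.9/61.8)/ln(66.8/31.0) = 0.19225/0.76772 = 0.2504
Extrapolate from 66.8 m to 144.0 m: V₃ = 74.9 × (144.0/66.8)^0.2504 = 74.9 × 1.2121 = 90.7858 km/h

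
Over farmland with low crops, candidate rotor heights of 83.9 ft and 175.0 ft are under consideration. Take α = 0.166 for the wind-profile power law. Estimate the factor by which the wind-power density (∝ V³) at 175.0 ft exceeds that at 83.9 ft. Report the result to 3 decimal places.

Speed ratio: V_B/V_A = (z_B/z_A)^α = (175.0/83.9)^0.166 = (2.0858)^0.166 = 1.12980
Power-density ratio: P_B/P_A = (V_B/V_A)³ = (1.12980)³ = 1.44211

1.442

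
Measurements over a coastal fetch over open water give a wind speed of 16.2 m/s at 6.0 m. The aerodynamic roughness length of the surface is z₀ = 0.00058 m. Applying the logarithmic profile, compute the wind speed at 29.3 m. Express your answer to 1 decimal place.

19.0 m/s

Log law: V(z) ∝ ln(z/z₀), so V₂/V₁ = ln(z₂/z₀) / ln(z₁/z₀).
ln(29.3/0.00058) = 10.8301, ln(6.0/0.00058) = 9.2442
V₂ = 16.2 × 10.8301/9.2442 = 16.2 × 1.1715 = 18.9791 m/s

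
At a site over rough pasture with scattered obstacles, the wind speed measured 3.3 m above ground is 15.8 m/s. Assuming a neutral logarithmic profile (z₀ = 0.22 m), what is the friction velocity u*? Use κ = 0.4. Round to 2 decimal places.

Log law: V(z) = (u*/κ) · ln(z/z₀) ⇒ u* = κ · V / ln(z/z₀)
u* = 0.4 × 15.8 / ln(3.3/0.22) = 0.4 × 15.8 / 2.7081
   = 6.3200 / 2.7081 = 2.3338 m/s

u* ≈ 2.33 m/s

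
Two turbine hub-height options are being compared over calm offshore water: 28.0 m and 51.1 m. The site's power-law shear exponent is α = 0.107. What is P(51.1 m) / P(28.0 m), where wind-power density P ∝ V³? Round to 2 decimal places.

1.21

Speed ratio: V_B/V_A = (z_B/z_A)^α = (51.1/28.0)^0.107 = (1.8250)^0.107 = 1.06649
Power-density ratio: P_B/P_A = (V_B/V_A)³ = (1.06649)³ = 1.21301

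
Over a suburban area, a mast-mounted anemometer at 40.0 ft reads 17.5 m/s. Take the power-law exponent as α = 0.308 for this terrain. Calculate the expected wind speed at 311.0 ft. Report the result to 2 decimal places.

32.91 m/s

Power-law profile: V₂ = V₁ · (z₂/z₁)^α
V₂ = 17.5 × (311.0/40.0)^0.308 = 17.5 × (7.7750)^0.308
    = 17.5 × 1.8808 = 32.9135 m/s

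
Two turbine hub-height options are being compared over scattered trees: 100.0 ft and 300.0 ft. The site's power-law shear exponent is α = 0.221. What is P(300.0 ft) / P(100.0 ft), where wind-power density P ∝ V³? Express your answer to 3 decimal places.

2.072

Speed ratio: V_B/V_A = (z_B/z_A)^α = (300.0/100.0)^0.221 = (3.0000)^0.221 = 1.27481
Power-density ratio: P_B/P_A = (V_B/V_A)³ = (1.27481)³ = 2.07172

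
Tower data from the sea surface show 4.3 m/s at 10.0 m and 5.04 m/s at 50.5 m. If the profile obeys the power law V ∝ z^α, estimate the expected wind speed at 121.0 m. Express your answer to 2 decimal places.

5.49 m/s

First find α: α = ln(V₂/V₁)/ln(z₂/z₁) = ln(5.04/4.3)/ln(50.5/10.0) = 0.15879/1.61939 = 0.0981
Extrapolate from 50.5 m to 121.0 m: V₃ = 5.04 × (121.0/50.5)^0.0981 = 5.04 × 1.0895 = 5.4909 m/s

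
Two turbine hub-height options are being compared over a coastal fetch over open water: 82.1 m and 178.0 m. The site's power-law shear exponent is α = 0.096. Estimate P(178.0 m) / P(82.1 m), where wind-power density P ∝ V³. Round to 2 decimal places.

1.25

Speed ratio: V_B/V_A = (z_B/z_A)^α = (178.0/82.1)^0.096 = (2.1681)^0.096 = 1.07712
Power-density ratio: P_B/P_A = (V_B/V_A)³ = (1.07712)³ = 1.24966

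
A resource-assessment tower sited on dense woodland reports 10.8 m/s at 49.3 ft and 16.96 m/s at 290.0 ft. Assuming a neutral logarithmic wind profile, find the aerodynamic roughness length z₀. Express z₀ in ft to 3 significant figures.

z₀ ≈ 2.21 ft

Log law: V(z) ∝ ln(z/z₀). With r = V₁/V₂ = 10.8/16.96 = 0.63679,
r · ln(z₂/z₀) = ln(z₁/z₀) ⇒ ln z₀ = (ln z₁ − r·ln z₂)/(1 − r)
ln z₀ = (3.89792 − 0.63679×5.66988) / 0.36321 = 0.7912
z₀ = exp(0.7912) = 2.206 ft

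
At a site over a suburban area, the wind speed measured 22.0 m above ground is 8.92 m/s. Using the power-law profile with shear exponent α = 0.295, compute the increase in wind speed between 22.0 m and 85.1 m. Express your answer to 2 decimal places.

Power law: V₂ = V₁ · (z₂/z₁)^α = 8.92 × (3.8682)^0.295 = 13.2947 m/s
ΔV = 13.2947 − 8.92 = 4.3747 m/s

4.37 m/s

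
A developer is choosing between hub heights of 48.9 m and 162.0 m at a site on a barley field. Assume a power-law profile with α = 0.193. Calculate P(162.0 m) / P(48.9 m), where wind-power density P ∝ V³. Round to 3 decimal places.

Speed ratio: V_B/V_A = (z_B/z_A)^α = (162.0/48.9)^0.193 = (3.3129)^0.193 = 1.26008
Power-density ratio: P_B/P_A = (V_B/V_A)³ = (1.26008)³ = 2.00078

2.001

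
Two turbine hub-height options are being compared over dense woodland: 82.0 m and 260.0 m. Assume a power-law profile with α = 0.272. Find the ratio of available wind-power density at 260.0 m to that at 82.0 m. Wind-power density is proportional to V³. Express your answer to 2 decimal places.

2.56

Speed ratio: V_B/V_A = (z_B/z_A)^α = (260.0/82.0)^0.272 = (3.1707)^0.272 = 1.36872
Power-density ratio: P_B/P_A = (V_B/V_A)³ = (1.36872)³ = 2.56417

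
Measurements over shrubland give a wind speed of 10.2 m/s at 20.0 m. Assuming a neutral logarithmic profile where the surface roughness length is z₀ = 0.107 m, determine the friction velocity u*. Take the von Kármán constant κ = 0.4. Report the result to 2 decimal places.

u* ≈ 0.78 m/s

Log law: V(z) = (u*/κ) · ln(z/z₀) ⇒ u* = κ · V / ln(z/z₀)
u* = 0.4 × 10.2 / ln(20.0/0.107) = 0.4 × 10.2 / 5.2307
   = 4.0800 / 5.2307 = 0.7800 m/s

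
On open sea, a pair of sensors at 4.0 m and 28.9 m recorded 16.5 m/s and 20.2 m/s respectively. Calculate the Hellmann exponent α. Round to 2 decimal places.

Power law: V₂/V₁ = (z₂/z₁)^α ⇒ α = ln(V₂/V₁) / ln(z₂/z₁)
α = ln(20.2/16.5) / ln(28.9/4.0) = ln(1.2242) / ln(7.2250)
  = 0.20232 / 1.97755 = 0.10231

α ≈ 0.10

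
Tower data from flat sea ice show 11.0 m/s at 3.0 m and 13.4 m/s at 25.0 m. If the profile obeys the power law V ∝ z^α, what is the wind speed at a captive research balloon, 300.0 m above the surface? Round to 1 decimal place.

16.9 m/s

First find α: α = ln(V₂/V₁)/ln(z₂/z₁) = ln(13.4/11.0)/ln(25.0/3.0) = 0.19736/2.12026 = 0.0931
Extrapolate from 25.0 m to 300.0 m: V₃ = 13.4 × (300.0/25.0)^0.0931 = 13.4 × 1.2602 = 16.8872 m/s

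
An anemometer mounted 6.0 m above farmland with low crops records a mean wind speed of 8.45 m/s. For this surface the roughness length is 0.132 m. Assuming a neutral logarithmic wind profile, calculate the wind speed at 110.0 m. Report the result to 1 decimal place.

Log law: V(z) ∝ ln(z/z₀), so V₂/V₁ = ln(z₂/z₀) / ln(z₁/z₀).
ln(110.0/0.132) = 6.7254, ln(6.0/0.132) = 3.8167
V₂ = 8.45 × 6.7254/3.8167 = 8.45 × 1.7621 = 14.8898 m/s

14.9 m/s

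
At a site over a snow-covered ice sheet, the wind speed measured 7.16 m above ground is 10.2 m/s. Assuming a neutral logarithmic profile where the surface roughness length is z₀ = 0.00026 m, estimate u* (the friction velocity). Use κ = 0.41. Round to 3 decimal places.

u* ≈ 0.409 m/s

Log law: V(z) = (u*/κ) · ln(z/z₀) ⇒ u* = κ · V / ln(z/z₀)
u* = 0.41 × 10.2 / ln(7.16/0.00026) = 0.41 × 10.2 / 10.2233
   = 4.1820 / 10.2233 = 0.4091 m/s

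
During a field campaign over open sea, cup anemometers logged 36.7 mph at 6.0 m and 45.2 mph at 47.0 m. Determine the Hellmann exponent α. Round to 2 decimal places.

Power law: V₂/V₁ = (z₂/z₁)^α ⇒ α = ln(V₂/V₁) / ln(z₂/z₁)
α = ln(45.2/36.7) / ln(47.0/6.0) = ln(1.2316) / ln(7.8333)
  = 0.20832 / 2.05839 = 0.10121

α ≈ 0.10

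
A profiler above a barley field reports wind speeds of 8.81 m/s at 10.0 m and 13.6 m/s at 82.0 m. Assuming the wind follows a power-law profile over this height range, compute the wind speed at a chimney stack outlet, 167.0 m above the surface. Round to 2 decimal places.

15.75 m/s

First find α: α = ln(V₂/V₁)/ln(z₂/z₁) = ln(13.6/8.81)/ln(82.0/10.0) = 0.43418/2.10413 = 0.2063
Extrapolate from 82.0 m to 167.0 m: V₃ = 13.6 × (167.0/82.0)^0.2063 = 13.6 × 1.1581 = 15.7500 m/s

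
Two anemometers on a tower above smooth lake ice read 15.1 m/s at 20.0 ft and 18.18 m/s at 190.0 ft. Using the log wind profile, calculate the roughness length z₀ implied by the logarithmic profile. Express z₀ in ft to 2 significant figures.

Log law: V(z) ∝ ln(z/z₀). With r = V₁/V₂ = 15.1/18.18 = 0.83058,
r · ln(z₂/z₀) = ln(z₁/z₀) ⇒ ln z₀ = (ln z₁ − r·ln z₂)/(1 − r)
ln z₀ = (2.99573 − 0.83058×5.24702) / 0.16942 = -8.0414
z₀ = exp(-8.0414) = 0.0003218 ft

z₀ ≈ 0.00032 ft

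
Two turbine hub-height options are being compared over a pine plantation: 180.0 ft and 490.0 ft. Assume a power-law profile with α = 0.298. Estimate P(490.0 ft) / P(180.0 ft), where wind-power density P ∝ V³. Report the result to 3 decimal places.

2.448

Speed ratio: V_B/V_A = (z_B/z_A)^α = (490.0/180.0)^0.298 = (2.7222)^0.298 = 1.34774
Power-density ratio: P_B/P_A = (V_B/V_A)³ = (1.34774)³ = 2.44806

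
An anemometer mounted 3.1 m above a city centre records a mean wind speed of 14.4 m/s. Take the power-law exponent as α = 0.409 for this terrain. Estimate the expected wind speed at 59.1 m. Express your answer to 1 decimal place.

48.1 m/s

Power-law profile: V₂ = V₁ · (z₂/z₁)^α
V₂ = 14.4 × (59.1/3.1)^0.409 = 14.4 × (19.0645)^0.409
    = 14.4 × 3.3390 = 48.0811 m/s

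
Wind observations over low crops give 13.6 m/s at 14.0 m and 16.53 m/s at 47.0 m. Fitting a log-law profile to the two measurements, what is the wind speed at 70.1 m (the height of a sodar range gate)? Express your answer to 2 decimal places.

17.50 m/s

Log law: V ∝ ln(z/z₀). From the pair, with r = V₁/V₂ = 0.82275,
ln z₀ = (ln z₁ − r·ln z₂)/(1 − r) = (2.6391 − 0.82275×3.8501)/0.17725 = -2.9824 → z₀ = 0.05067 m
V₃ = V₁ · ln(z₃/z₀)/ln(z₁/z₀) = 13.6 × 7.2323/5.6214 = 17.4972 m/s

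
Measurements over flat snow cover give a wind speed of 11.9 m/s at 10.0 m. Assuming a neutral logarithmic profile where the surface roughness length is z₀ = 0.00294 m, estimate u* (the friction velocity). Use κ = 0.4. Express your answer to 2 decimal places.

Log law: V(z) = (u*/κ) · ln(z/z₀) ⇒ u* = κ · V / ln(z/z₀)
u* = 0.4 × 11.9 / ln(10.0/0.00294) = 0.4 × 11.9 / 8.1319
   = 4.7600 / 8.1319 = 0.5853 m/s

u* ≈ 0.59 m/s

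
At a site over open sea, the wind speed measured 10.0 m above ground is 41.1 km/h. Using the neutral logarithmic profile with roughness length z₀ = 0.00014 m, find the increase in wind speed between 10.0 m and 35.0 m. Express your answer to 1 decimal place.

Log law: V₂ = V₁ · ln(z₂/z₀)/ln(z₁/z₀) = 41.1 × 12.4292/11.1765 = 45.7069 km/h
ΔV = 45.7069 − 41.1 = 4.6069 km/h

4.6 km/h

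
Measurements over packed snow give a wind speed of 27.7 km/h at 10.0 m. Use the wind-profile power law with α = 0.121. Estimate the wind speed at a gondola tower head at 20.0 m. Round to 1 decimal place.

30.1 km/h

Power-law profile: V₂ = V₁ · (z₂/z₁)^α
V₂ = 27.7 × (20.0/10.0)^0.121 = 27.7 × (2.0000)^0.121
    = 27.7 × 1.0875 = 30.1234 km/h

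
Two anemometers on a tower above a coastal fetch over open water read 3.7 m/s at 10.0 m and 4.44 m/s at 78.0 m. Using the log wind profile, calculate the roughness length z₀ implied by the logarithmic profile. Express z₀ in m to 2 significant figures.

Log law: V(z) ∝ ln(z/z₀). With r = V₁/V₂ = 3.7/4.44 = 0.83333,
r · ln(z₂/z₀) = ln(z₁/z₀) ⇒ ln z₀ = (ln z₁ − r·ln z₂)/(1 − r)
ln z₀ = (2.30259 − 0.83333×4.35671) / 0.16667 = -7.9680
z₀ = exp(-7.9680) = 0.0003464 m

z₀ ≈ 0.00035 m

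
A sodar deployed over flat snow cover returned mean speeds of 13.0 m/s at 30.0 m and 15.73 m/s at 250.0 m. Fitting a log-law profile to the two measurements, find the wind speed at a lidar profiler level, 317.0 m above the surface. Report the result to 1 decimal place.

16.0 m/s

Log law: V ∝ ln(z/z₀). From the pair, with r = V₁/V₂ = 0.82645,
ln z₀ = (ln z₁ − r·ln z₂)/(1 − r) = (3.4012 − 0.82645×5.5215)/0.17355 = -6.6953 → z₀ = 0.001237 m
V₃ = V₁ · ln(z₃/z₀)/ln(z₁/z₀) = 13.0 × 12.4542/10.0965 = 16.0357 m/s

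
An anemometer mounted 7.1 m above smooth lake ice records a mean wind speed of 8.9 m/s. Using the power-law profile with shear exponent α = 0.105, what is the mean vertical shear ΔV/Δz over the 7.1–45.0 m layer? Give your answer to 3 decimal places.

Power law: V₂ = V₁ · (z₂/z₁)^α = 8.9 × (6.3380)^0.105 = 10.8043 m/s
ΔV/Δz = (10.8043 − 8.9)/(45.0 − 7.1) = 1.9043/37.9000 = 0.05024 m/s/m

0.050 m/s/m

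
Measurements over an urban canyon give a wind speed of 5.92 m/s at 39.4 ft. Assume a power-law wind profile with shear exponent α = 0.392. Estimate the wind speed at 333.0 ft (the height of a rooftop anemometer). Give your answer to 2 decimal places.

Power-law profile: V₂ = V₁ · (z₂/z₁)^α
V₂ = 5.92 × (333.0/39.4)^0.392 = 5.92 × (8.4518)^0.392
    = 5.92 × 2.3087 = 13.6674 m/s

13.67 m/s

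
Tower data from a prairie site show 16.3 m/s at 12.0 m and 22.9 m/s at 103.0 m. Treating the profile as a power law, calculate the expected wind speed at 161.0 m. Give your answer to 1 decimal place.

First find α: α = ln(V₂/V₁)/ln(z₂/z₁) = ln(22.9/16.3)/ln(103.0/12.0) = 0.33997/2.14982 = 0.1581
Extrapolate from 103.0 m to 161.0 m: V₃ = 22.9 × (161.0/103.0)^0.1581 = 22.9 × 1.0732 = 24.5761 m/s

24.6 m/s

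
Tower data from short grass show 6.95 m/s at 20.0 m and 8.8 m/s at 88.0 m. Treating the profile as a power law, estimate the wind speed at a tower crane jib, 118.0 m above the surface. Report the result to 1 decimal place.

First find α: α = ln(V₂/V₁)/ln(z₂/z₁) = ln(8.8/6.95)/ln(88.0/20.0) = 0.23601/1.48160 = 0.1593
Extrapolate from 88.0 m to 118.0 m: V₃ = 8.8 × (118.0/88.0)^0.1593 = 8.8 × 1.0478 = 9.2210 m/s

9.2 m/s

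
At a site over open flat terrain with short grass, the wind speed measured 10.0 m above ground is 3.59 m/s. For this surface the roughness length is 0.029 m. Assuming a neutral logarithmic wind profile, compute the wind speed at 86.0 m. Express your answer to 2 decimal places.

Log law: V(z) ∝ ln(z/z₀), so V₂/V₁ = ln(z₂/z₀) / ln(z₁/z₀).
ln(86.0/0.029) = 7.9948, ln(10.0/0.029) = 5.8430
V₂ = 3.59 × 7.9948/5.8430 = 3.59 × 1.3683 = 4.9121 m/s

4.91 m/s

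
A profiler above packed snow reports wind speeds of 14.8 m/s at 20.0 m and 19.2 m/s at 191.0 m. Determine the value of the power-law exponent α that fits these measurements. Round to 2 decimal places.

Power law: V₂/V₁ = (z₂/z₁)^α ⇒ α = ln(V₂/V₁) / ln(z₂/z₁)
α = ln(19.2/14.8) / ln(191.0/20.0) = ln(1.2973) / ln(9.5500)
  = 0.26028 / 2.25654 = 0.11535

α ≈ 0.12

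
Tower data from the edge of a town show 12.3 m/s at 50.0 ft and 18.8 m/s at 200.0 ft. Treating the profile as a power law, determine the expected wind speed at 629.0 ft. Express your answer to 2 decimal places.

First find α: α = ln(V₂/V₁)/ln(z₂/z₁) = ln(18.8/12.3)/ln(200.0/50.0) = 0.42426/1.38629 = 0.3060
Extrapolate from 200.0 ft to 629.0 ft: V₃ = 18.8 × (629.0/200.0)^0.3060 = 18.8 × 1.4200 = 26.6961 m/s

26.70 m/s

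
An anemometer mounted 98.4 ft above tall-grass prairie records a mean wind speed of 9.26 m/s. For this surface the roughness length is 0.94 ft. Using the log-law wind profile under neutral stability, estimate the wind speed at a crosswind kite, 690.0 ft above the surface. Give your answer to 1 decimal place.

Log law: V(z) ∝ ln(z/z₀), so V₂/V₁ = ln(z₂/z₀) / ln(z₁/z₀).
ln(690.0/0.94) = 6.5986, ln(98.4/0.94) = 4.6509
V₂ = 9.26 × 6.5986/4.6509 = 9.26 × 1.4188 = 13.1378 m/s

13.1 m/s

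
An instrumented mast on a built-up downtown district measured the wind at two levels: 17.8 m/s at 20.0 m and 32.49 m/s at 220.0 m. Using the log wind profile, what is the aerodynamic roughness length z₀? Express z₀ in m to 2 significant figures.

Log law: V(z) ∝ ln(z/z₀). With r = V₁/V₂ = 17.8/32.49 = 0.54786,
r · ln(z₂/z₀) = ln(z₁/z₀) ⇒ ln z₀ = (ln z₁ − r·ln z₂)/(1 − r)
ln z₀ = (2.99573 − 0.54786×5.39363) / 0.45214 = 0.0902
z₀ = exp(0.0902) = 1.094 m

z₀ ≈ 1.1 m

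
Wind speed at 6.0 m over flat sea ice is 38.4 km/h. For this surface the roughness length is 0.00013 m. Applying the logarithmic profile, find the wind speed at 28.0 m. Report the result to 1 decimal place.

Log law: V(z) ∝ ln(z/z₀), so V₂/V₁ = ln(z₂/z₀) / ln(z₁/z₀).
ln(28.0/0.00013) = 12.2802, ln(6.0/0.00013) = 10.7397
V₂ = 38.4 × 12.2802/10.7397 = 38.4 × 1.1434 = 43.9079 km/h

43.9 km/h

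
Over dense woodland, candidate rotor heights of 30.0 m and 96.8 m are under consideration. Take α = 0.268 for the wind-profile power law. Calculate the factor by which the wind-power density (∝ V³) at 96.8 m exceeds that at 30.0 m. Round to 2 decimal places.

2.56

Speed ratio: V_B/V_A = (z_B/z_A)^α = (96.8/30.0)^0.268 = (3.2267)^0.268 = 1.36882
Power-density ratio: P_B/P_A = (V_B/V_A)³ = (1.36882)³ = 2.56471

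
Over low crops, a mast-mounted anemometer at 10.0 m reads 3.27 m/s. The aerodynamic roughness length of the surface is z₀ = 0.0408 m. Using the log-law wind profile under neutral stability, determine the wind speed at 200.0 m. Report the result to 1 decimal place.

Log law: V(z) ∝ ln(z/z₀), so V₂/V₁ = ln(z₂/z₀) / ln(z₁/z₀).
ln(200.0/0.0408) = 8.4974, ln(10.0/0.0408) = 5.5017
V₂ = 3.27 × 8.4974/5.5017 = 3.27 × 1.5445 = 5.0506 m/s

5.1 m/s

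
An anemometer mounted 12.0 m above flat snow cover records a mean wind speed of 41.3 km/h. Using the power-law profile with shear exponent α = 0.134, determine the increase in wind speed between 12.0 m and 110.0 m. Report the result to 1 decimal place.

Power law: V₂ = V₁ · (z₂/z₁)^α = 41.3 × (9.1667)^0.134 = 55.5759 km/h
ΔV = 55.5759 − 41.3 = 14.2759 km/h

14.3 km/h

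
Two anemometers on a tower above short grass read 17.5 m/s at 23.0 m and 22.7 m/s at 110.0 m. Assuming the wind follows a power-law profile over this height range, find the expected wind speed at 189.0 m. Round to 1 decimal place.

First find α: α = ln(V₂/V₁)/ln(z₂/z₁) = ln(22.7/17.5)/ln(110.0/23.0) = 0.26016/1.56499 = 0.1662
Extrapolate from 110.0 m to 189.0 m: V₃ = 22.7 × (189.0/110.0)^0.1662 = 22.7 × 1.0942 = 24.8373 m/s

24.8 m/s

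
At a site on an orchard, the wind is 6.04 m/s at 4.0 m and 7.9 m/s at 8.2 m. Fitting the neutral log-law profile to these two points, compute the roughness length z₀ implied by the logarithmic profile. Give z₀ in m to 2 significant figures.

z₀ ≈ 0.39 m

Log law: V(z) ∝ ln(z/z₀). With r = V₁/V₂ = 6.04/7.9 = 0.76456,
r · ln(z₂/z₀) = ln(z₁/z₀) ⇒ ln z₀ = (ln z₁ − r·ln z₂)/(1 − r)
ln z₀ = (1.38629 − 0.76456×2.10413) / 0.23544 = -0.9448
z₀ = exp(-0.9448) = 0.3888 m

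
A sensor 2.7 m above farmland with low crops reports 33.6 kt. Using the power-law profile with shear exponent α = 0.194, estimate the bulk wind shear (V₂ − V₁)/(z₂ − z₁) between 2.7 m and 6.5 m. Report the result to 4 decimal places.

Power law: V₂ = V₁ · (z₂/z₁)^α = 33.6 × (2.4074)^0.194 = 39.8437 kt
ΔV/Δz = (39.8437 − 33.6)/(6.5 − 2.7) = 6.2437/3.8000 = 1.64308 kt/m

1.6431 kt/m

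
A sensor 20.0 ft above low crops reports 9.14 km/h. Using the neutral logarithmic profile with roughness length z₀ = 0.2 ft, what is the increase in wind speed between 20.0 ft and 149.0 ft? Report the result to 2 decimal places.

Log law: V₂ = V₁ · ln(z₂/z₀)/ln(z₁/z₀) = 9.14 × 6.6134/4.6052 = 13.1258 km/h
ΔV = 13.1258 − 9.14 = 3.9858 km/h

3.99 km/h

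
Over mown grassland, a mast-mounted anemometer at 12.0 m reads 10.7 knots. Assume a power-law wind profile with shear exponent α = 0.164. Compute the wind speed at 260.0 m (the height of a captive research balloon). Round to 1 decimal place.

Power-law profile: V₂ = V₁ · (z₂/z₁)^α
V₂ = 10.7 × (260.0/12.0)^0.164 = 10.7 × (21.6667)^0.164
    = 10.7 × 1.6560 = 17.7196 knots

17.7 knots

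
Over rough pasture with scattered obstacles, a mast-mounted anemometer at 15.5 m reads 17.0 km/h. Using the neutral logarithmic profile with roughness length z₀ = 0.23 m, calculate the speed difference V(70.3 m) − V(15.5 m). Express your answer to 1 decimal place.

6.1 km/h

Log law: V₂ = V₁ · ln(z₂/z₀)/ln(z₁/z₀) = 17.0 × 5.7224/4.2105 = 23.1044 km/h
ΔV = 23.1044 − 17.0 = 6.1044 km/h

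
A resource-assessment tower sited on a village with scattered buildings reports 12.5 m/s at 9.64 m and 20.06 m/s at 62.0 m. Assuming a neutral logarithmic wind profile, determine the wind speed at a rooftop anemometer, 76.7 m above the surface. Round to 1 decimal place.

20.9 m/s

Log law: V ∝ ln(z/z₀). From the pair, with r = V₁/V₂ = 0.62313,
ln z₀ = (ln z₁ − r·ln z₂)/(1 − r) = (2.2659 − 0.62313×4.1271)/0.37687 = -0.8115 → z₀ = 0.4442 m
V₃ = V₁ · ln(z₃/z₀)/ln(z₁/z₀) = 12.5 × 5.1514/3.0774 = 20.9242 m/s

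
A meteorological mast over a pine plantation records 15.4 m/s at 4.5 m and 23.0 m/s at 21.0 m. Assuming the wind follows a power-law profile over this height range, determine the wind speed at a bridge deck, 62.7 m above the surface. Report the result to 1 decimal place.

First find α: α = ln(V₂/V₁)/ln(z₂/z₁) = ln(23.0/15.4)/ln(21.0/4.5) = 0.40113/1.54045 = 0.2604
Extrapolate from 21.0 m to 62.7 m: V₃ = 23.0 × (62.7/21.0)^0.2604 = 23.0 × 1.3295 = 30.5794 m/s

30.6 m/s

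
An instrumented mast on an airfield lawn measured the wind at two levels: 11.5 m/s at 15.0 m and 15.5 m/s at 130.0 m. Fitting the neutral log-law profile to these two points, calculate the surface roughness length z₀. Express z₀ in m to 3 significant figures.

Log law: V(z) ∝ ln(z/z₀). With r = V₁/V₂ = 11.5/15.5 = 0.74194,
r · ln(z₂/z₀) = ln(z₁/z₀) ⇒ ln z₀ = (ln z₁ − r·ln z₂)/(1 − r)
ln z₀ = (2.70805 − 0.74194×4.86753) / 0.25806 = -3.5005
z₀ = exp(-3.5005) = 0.03018 m

z₀ ≈ 0.0302 m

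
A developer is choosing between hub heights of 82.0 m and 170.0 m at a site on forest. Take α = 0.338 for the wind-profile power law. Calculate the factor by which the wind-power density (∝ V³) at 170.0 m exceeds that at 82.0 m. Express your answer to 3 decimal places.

Speed ratio: V_B/V_A = (z_B/z_A)^α = (170.0/82.0)^0.338 = (2.0732)^0.338 = 1.27945
Power-density ratio: P_B/P_A = (V_B/V_A)³ = (1.27945)³ = 2.09444

2.094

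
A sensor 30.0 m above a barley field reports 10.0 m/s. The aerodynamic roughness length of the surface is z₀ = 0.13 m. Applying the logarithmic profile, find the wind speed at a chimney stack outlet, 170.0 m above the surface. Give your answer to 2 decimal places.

13.19 m/s

Log law: V(z) ∝ ln(z/z₀), so V₂/V₁ = ln(z₂/z₀) / ln(z₁/z₀).
ln(170.0/0.13) = 7.1760, ln(30.0/0.13) = 5.4414
V₂ = 10.0 × 7.1760/5.4414 = 10.0 × 1.3188 = 13.1878 m/s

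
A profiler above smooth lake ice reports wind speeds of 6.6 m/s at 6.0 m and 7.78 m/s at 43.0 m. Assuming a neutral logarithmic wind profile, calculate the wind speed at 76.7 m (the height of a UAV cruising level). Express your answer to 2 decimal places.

8.13 m/s

Log law: V ∝ ln(z/z₀). From the pair, with r = V₁/V₂ = 0.84833,
ln z₀ = (ln z₁ − r·ln z₂)/(1 − r) = (1.7918 − 0.84833×3.7612)/0.15167 = -9.2238 → z₀ = 0.00009867 m
V₃ = V₁ · ln(z₃/z₀)/ln(z₁/z₀) = 6.6 × 13.5637/11.0155 = 8.1267 m/s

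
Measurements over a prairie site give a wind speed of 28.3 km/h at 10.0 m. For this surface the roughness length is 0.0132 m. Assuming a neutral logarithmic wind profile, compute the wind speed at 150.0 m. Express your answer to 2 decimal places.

Log law: V(z) ∝ ln(z/z₀), so V₂/V₁ = ln(z₂/z₀) / ln(z₁/z₀).
ln(150.0/0.0132) = 9.3382, ln(10.0/0.0132) = 6.6301
V₂ = 28.3 × 9.3382/6.6301 = 28.3 × 1.4084 = 39.8590 km/h

39.86 km/h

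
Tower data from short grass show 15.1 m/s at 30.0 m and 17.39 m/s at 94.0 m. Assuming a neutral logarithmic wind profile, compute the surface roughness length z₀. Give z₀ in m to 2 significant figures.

z₀ ≈ 0.016 m

Log law: V(z) ∝ ln(z/z₀). With r = V₁/V₂ = 15.1/17.39 = 0.86832,
r · ln(z₂/z₀) = ln(z₁/z₀) ⇒ ln z₀ = (ln z₁ − r·ln z₂)/(1 − r)
ln z₀ = (3.40120 − 0.86832×4.54329) / 0.13168 = -4.1297
z₀ = exp(-4.1297) = 0.01609 m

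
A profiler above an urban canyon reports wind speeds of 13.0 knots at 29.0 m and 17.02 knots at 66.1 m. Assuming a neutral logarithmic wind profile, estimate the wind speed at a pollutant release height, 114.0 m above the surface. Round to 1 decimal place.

19.7 knots

Log law: V ∝ ln(z/z₀). From the pair, with r = V₁/V₂ = 0.76381,
ln z₀ = (ln z₁ − r·ln z₂)/(1 − r) = (3.3673 − 0.76381×4.1912)/0.23619 = 0.7030 → z₀ = 2.020 m
V₃ = V₁ · ln(z₃/z₀)/ln(z₁/z₀) = 13.0 × 4.0332/2.6643 = 19.6794 knots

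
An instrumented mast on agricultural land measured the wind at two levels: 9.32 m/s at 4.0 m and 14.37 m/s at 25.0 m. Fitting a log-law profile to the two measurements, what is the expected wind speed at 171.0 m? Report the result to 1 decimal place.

Log law: V ∝ ln(z/z₀). From the pair, with r = V₁/V₂ = 0.64857,
ln z₀ = (ln z₁ − r·ln z₂)/(1 − r) = (1.3863 − 0.64857×3.2189)/0.35143 = -1.9958 → z₀ = 0.1359 m
V₃ = V₁ · ln(z₃/z₀)/ln(z₁/z₀) = 9.32 × 7.1375/3.3821 = 19.6686 m/s

19.7 m/s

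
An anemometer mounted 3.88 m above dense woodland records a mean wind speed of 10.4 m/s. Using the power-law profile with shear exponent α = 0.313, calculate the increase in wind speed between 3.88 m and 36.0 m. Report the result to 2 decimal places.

10.49 m/s

Power law: V₂ = V₁ · (z₂/z₁)^α = 10.4 × (9.2784)^0.313 = 20.8858 m/s
ΔV = 20.8858 − 10.4 = 10.4858 m/s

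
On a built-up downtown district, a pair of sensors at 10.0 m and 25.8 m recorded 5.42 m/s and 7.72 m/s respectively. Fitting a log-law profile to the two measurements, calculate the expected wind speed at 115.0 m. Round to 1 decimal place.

11.3 m/s

Log law: V ∝ ln(z/z₀). From the pair, with r = V₁/V₂ = 0.70207,
ln z₀ = (ln z₁ − r·ln z₂)/(1 − r) = (2.3026 − 0.70207×3.2504)/0.29793 = 0.0691 → z₀ = 1.072 m
V₃ = V₁ · ln(z₃/z₀)/ln(z₁/z₀) = 5.42 × 4.6758/2.2335 = 11.3468 m/s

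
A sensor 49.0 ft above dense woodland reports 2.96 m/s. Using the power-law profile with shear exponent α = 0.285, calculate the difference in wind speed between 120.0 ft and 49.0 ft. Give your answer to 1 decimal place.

Power law: V₂ = V₁ · (z₂/z₁)^α = 2.96 × (2.4490)^0.285 = 3.8208 m/s
ΔV = 3.8208 − 2.96 = 0.8608 m/s

0.9 m/s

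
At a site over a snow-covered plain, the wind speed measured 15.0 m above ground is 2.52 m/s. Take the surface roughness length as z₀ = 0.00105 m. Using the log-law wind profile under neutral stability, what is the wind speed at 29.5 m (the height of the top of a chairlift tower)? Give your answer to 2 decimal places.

Log law: V(z) ∝ ln(z/z₀), so V₂/V₁ = ln(z₂/z₀) / ln(z₁/z₀).
ln(29.5/0.00105) = 10.2434, ln(15.0/0.00105) = 9.5670
V₂ = 2.52 × 10.2434/9.5670 = 2.52 × 1.0707 = 2.6982 m/s

2.70 m/s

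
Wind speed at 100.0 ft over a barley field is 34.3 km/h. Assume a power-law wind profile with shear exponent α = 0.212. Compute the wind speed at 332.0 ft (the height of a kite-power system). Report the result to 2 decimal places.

44.24 km/h

Power-law profile: V₂ = V₁ · (z₂/z₁)^α
V₂ = 34.3 × (332.0/100.0)^0.212 = 34.3 × (3.3200)^0.212
    = 34.3 × 1.2897 = 44.2360 km/h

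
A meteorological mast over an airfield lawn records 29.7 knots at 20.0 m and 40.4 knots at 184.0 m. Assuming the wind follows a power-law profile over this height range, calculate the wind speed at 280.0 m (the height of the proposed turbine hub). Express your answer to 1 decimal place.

42.8 knots

First find α: α = ln(V₂/V₁)/ln(z₂/z₁) = ln(40.4/29.7)/ln(184.0/20.0) = 0.30768/2.21920 = 0.1386
Extrapolate from 184.0 m to 280.0 m: V₃ = 40.4 × (280.0/184.0)^0.1386 = 40.4 × 1.0599 = 42.8215 knots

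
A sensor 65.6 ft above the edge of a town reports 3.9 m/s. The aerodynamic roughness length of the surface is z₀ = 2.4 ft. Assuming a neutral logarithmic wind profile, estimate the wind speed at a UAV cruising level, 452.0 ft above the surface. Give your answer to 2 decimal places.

6.18 m/s

Log law: V(z) ∝ ln(z/z₀), so V₂/V₁ = ln(z₂/z₀) / ln(z₁/z₀).
ln(452.0/2.4) = 5.2382, ln(65.6/2.4) = 3.3081
V₂ = 3.9 × 5.2382/3.3081 = 3.9 × 1.5834 = 6.1754 m/s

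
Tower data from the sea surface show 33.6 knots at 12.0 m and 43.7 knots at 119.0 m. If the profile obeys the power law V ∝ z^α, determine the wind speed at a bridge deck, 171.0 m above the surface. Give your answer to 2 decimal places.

First find α: α = ln(V₂/V₁)/ln(z₂/z₁) = ln(43.7/33.6)/ln(119.0/12.0) = 0.26282/2.29422 = 0.1146
Extrapolate from 119.0 m to 171.0 m: V₃ = 43.7 × (171.0/119.0)^0.1146 = 43.7 × 1.0424 = 45.5532 knots

45.55 knots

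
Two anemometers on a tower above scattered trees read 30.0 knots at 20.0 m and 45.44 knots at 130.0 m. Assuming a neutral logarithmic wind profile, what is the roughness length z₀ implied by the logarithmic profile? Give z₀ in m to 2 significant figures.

Log law: V(z) ∝ ln(z/z₀). With r = V₁/V₂ = 30.0/45.44 = 0.66021,
r · ln(z₂/z₀) = ln(z₁/z₀) ⇒ ln z₀ = (ln z₁ − r·ln z₂)/(1 − r)
ln z₀ = (2.99573 − 0.66021×4.86753) / 0.33979 = -0.6412
z₀ = exp(-0.6412) = 0.5267 m

z₀ ≈ 0.53 m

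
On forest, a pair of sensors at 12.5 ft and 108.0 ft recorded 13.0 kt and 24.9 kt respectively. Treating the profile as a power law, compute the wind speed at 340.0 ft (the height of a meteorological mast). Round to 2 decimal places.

35.18 kt

First find α: α = ln(V₂/V₁)/ln(z₂/z₁) = ln(24.9/13.0)/ln(108.0/12.5) = 0.64992/2.15640 = 0.3014
Extrapolate from 108.0 ft to 340.0 ft: V₃ = 24.9 × (340.0/108.0)^0.3014 = 24.9 × 1.4129 = 35.1810 kt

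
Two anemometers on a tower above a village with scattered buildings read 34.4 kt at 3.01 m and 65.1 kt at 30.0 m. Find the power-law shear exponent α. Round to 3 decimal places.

Power law: V₂/V₁ = (z₂/z₁)^α ⇒ α = ln(V₂/V₁) / ln(z₂/z₁)
α = ln(65.1/34.4) / ln(30.0/3.01) = ln(1.8924) / ln(9.9668)
  = 0.63787 / 2.29926 = 0.27742

α ≈ 0.277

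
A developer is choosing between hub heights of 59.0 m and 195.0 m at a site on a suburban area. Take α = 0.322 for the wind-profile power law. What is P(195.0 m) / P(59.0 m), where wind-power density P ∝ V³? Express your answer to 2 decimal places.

Speed ratio: V_B/V_A = (z_B/z_A)^α = (195.0/59.0)^0.322 = (3.3051)^0.322 = 1.46952
Power-density ratio: P_B/P_A = (V_B/V_A)³ = (1.46952)³ = 3.17344

3.17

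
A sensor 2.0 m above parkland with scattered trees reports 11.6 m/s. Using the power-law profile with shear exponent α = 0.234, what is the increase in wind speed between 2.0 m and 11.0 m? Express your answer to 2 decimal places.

Power law: V₂ = V₁ · (z₂/z₁)^α = 11.6 × (5.5000)^0.234 = 17.2863 m/s
ΔV = 17.2863 − 11.6 = 5.6863 m/s

5.69 m/s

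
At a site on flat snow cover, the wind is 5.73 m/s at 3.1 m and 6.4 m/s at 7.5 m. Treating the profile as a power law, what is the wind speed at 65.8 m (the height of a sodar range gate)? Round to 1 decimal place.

8.4 m/s

First find α: α = ln(V₂/V₁)/ln(z₂/z₁) = ln(6.4/5.73)/ln(7.5/3.1) = 0.11058/0.88350 = 0.1252
Extrapolate from 7.5 m to 65.8 m: V₃ = 6.4 × (65.8/7.5)^0.1252 = 6.4 × 1.3124 = 8.3991 m/s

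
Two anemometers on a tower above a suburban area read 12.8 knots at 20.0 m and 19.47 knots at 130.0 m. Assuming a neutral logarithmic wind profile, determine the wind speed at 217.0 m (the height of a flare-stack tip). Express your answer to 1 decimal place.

21.3 knots

Log law: V ∝ ln(z/z₀). From the pair, with r = V₁/V₂ = 0.65742,
ln z₀ = (ln z₁ − r·ln z₂)/(1 − r) = (2.9957 − 0.65742×4.8675)/0.34258 = -0.5963 → z₀ = 0.5508 m
V₃ = V₁ · ln(z₃/z₀)/ln(z₁/z₀) = 12.8 × 5.9762/3.5921 = 21.2958 knots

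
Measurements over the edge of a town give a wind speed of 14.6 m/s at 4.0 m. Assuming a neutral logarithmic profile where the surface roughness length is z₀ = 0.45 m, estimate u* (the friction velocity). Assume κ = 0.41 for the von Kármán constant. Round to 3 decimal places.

Log law: V(z) = (u*/κ) · ln(z/z₀) ⇒ u* = κ · V / ln(z/z₀)
u* = 0.41 × 14.6 / ln(4.0/0.45) = 0.41 × 14.6 / 2.1848
   = 5.9860 / 2.1848 = 2.7398 m/s

u* ≈ 2.740 m/s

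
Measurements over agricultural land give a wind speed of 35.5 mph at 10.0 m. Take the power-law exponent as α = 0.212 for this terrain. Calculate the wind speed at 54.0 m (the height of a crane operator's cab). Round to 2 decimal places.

Power-law profile: V₂ = V₁ · (z₂/z₁)^α
V₂ = 35.5 × (54.0/10.0)^0.212 = 35.5 × (5.4000)^0.212
    = 35.5 × 1.4298 = 50.7570 mph

50.76 mph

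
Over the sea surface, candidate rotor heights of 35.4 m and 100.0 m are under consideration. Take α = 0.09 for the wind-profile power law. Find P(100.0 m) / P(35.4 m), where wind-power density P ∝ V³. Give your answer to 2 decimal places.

Speed ratio: V_B/V_A = (z_B/z_A)^α = (100.0/35.4)^0.09 = (2.8249)^0.09 = 1.09797
Power-density ratio: P_B/P_A = (V_B/V_A)³ = (1.09797)³ = 1.32364

1.32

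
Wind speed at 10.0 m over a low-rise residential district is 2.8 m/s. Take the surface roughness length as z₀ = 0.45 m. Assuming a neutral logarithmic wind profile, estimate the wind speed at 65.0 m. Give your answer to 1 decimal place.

Log law: V(z) ∝ ln(z/z₀), so V₂/V₁ = ln(z₂/z₀) / ln(z₁/z₀).
ln(65.0/0.45) = 4.9729, ln(10.0/0.45) = 3.1011
V₂ = 2.8 × 4.9729/3.1011 = 2.8 × 1.6036 = 4.4901 m/s

4.5 m/s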